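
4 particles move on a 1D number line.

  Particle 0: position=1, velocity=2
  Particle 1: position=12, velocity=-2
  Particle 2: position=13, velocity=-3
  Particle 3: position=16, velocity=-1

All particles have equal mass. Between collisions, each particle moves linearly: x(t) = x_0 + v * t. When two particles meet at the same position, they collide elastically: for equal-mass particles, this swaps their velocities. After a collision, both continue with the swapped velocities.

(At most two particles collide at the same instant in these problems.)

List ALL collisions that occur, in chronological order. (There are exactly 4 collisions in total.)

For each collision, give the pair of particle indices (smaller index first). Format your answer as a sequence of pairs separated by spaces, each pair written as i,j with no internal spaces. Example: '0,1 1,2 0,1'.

Collision at t=1: particles 1 and 2 swap velocities; positions: p0=3 p1=10 p2=10 p3=15; velocities now: v0=2 v1=-3 v2=-2 v3=-1
Collision at t=12/5: particles 0 and 1 swap velocities; positions: p0=29/5 p1=29/5 p2=36/5 p3=68/5; velocities now: v0=-3 v1=2 v2=-2 v3=-1
Collision at t=11/4: particles 1 and 2 swap velocities; positions: p0=19/4 p1=13/2 p2=13/2 p3=53/4; velocities now: v0=-3 v1=-2 v2=2 v3=-1
Collision at t=5: particles 2 and 3 swap velocities; positions: p0=-2 p1=2 p2=11 p3=11; velocities now: v0=-3 v1=-2 v2=-1 v3=2

Answer: 1,2 0,1 1,2 2,3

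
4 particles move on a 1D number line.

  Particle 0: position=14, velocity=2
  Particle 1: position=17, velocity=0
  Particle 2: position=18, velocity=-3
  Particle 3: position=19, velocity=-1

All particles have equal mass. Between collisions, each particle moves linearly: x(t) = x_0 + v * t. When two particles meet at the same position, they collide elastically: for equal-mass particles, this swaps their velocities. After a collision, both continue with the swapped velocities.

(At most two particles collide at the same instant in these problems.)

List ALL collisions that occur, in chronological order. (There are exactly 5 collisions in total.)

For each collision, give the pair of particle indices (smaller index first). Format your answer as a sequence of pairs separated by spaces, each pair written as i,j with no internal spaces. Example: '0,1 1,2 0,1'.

Collision at t=1/3: particles 1 and 2 swap velocities; positions: p0=44/3 p1=17 p2=17 p3=56/3; velocities now: v0=2 v1=-3 v2=0 v3=-1
Collision at t=4/5: particles 0 and 1 swap velocities; positions: p0=78/5 p1=78/5 p2=17 p3=91/5; velocities now: v0=-3 v1=2 v2=0 v3=-1
Collision at t=3/2: particles 1 and 2 swap velocities; positions: p0=27/2 p1=17 p2=17 p3=35/2; velocities now: v0=-3 v1=0 v2=2 v3=-1
Collision at t=5/3: particles 2 and 3 swap velocities; positions: p0=13 p1=17 p2=52/3 p3=52/3; velocities now: v0=-3 v1=0 v2=-1 v3=2
Collision at t=2: particles 1 and 2 swap velocities; positions: p0=12 p1=17 p2=17 p3=18; velocities now: v0=-3 v1=-1 v2=0 v3=2

Answer: 1,2 0,1 1,2 2,3 1,2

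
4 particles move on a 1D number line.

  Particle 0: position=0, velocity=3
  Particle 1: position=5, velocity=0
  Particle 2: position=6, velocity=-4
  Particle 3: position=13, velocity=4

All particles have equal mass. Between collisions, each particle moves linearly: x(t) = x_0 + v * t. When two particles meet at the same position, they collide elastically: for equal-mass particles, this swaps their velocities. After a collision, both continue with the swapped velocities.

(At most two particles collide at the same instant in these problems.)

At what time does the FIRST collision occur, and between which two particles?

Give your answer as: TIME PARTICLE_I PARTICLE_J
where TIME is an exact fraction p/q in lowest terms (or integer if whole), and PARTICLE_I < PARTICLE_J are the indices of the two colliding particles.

Answer: 1/4 1 2

Derivation:
Pair (0,1): pos 0,5 vel 3,0 -> gap=5, closing at 3/unit, collide at t=5/3
Pair (1,2): pos 5,6 vel 0,-4 -> gap=1, closing at 4/unit, collide at t=1/4
Pair (2,3): pos 6,13 vel -4,4 -> not approaching (rel speed -8 <= 0)
Earliest collision: t=1/4 between 1 and 2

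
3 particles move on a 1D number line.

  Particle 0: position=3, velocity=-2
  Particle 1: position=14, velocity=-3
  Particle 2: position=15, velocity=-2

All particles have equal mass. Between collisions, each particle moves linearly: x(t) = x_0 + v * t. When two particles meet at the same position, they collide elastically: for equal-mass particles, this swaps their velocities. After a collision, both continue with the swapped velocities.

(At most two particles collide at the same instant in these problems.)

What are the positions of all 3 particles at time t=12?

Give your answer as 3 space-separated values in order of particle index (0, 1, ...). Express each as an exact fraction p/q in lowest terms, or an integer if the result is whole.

Answer: -22 -21 -9

Derivation:
Collision at t=11: particles 0 and 1 swap velocities; positions: p0=-19 p1=-19 p2=-7; velocities now: v0=-3 v1=-2 v2=-2
Advance to t=12 (no further collisions before then); velocities: v0=-3 v1=-2 v2=-2; positions = -22 -21 -9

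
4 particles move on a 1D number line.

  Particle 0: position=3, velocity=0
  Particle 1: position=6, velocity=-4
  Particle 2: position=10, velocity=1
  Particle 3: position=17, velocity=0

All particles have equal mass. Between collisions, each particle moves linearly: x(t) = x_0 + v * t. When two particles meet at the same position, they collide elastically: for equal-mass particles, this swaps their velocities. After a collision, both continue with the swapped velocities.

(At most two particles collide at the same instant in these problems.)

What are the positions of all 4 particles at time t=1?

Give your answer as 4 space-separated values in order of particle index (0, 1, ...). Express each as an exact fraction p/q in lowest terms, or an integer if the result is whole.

Collision at t=3/4: particles 0 and 1 swap velocities; positions: p0=3 p1=3 p2=43/4 p3=17; velocities now: v0=-4 v1=0 v2=1 v3=0
Advance to t=1 (no further collisions before then); velocities: v0=-4 v1=0 v2=1 v3=0; positions = 2 3 11 17

Answer: 2 3 11 17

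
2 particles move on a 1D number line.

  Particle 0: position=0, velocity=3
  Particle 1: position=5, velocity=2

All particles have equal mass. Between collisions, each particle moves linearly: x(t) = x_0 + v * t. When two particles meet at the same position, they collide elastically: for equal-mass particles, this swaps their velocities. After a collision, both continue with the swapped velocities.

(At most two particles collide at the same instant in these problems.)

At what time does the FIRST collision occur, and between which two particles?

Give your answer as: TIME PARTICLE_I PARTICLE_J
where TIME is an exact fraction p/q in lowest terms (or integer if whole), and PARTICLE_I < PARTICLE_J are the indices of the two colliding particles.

Pair (0,1): pos 0,5 vel 3,2 -> gap=5, closing at 1/unit, collide at t=5
Earliest collision: t=5 between 0 and 1

Answer: 5 0 1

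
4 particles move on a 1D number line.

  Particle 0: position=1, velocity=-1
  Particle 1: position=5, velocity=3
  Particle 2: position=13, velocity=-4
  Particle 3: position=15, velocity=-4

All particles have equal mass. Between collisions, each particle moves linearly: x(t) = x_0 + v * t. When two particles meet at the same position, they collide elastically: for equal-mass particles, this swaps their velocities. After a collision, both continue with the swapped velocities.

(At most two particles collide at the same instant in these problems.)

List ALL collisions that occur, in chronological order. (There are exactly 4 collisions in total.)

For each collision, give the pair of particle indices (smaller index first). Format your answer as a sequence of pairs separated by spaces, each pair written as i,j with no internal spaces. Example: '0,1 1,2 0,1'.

Answer: 1,2 2,3 0,1 1,2

Derivation:
Collision at t=8/7: particles 1 and 2 swap velocities; positions: p0=-1/7 p1=59/7 p2=59/7 p3=73/7; velocities now: v0=-1 v1=-4 v2=3 v3=-4
Collision at t=10/7: particles 2 and 3 swap velocities; positions: p0=-3/7 p1=51/7 p2=65/7 p3=65/7; velocities now: v0=-1 v1=-4 v2=-4 v3=3
Collision at t=4: particles 0 and 1 swap velocities; positions: p0=-3 p1=-3 p2=-1 p3=17; velocities now: v0=-4 v1=-1 v2=-4 v3=3
Collision at t=14/3: particles 1 and 2 swap velocities; positions: p0=-17/3 p1=-11/3 p2=-11/3 p3=19; velocities now: v0=-4 v1=-4 v2=-1 v3=3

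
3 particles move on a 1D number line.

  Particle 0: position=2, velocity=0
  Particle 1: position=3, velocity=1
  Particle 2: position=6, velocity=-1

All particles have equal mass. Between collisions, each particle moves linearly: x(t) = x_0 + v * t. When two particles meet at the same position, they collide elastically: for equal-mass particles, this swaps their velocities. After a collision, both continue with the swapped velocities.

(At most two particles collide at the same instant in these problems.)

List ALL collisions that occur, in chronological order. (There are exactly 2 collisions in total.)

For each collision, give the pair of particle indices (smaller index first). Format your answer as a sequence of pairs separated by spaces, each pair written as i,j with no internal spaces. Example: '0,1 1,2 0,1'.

Collision at t=3/2: particles 1 and 2 swap velocities; positions: p0=2 p1=9/2 p2=9/2; velocities now: v0=0 v1=-1 v2=1
Collision at t=4: particles 0 and 1 swap velocities; positions: p0=2 p1=2 p2=7; velocities now: v0=-1 v1=0 v2=1

Answer: 1,2 0,1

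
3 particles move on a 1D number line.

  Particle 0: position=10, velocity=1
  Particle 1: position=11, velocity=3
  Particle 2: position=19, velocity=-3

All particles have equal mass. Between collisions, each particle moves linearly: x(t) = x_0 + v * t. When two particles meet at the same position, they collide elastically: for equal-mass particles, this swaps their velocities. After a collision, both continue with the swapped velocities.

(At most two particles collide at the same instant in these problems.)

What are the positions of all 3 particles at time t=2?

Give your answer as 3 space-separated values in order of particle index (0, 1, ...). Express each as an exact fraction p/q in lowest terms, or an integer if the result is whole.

Answer: 12 13 17

Derivation:
Collision at t=4/3: particles 1 and 2 swap velocities; positions: p0=34/3 p1=15 p2=15; velocities now: v0=1 v1=-3 v2=3
Advance to t=2 (no further collisions before then); velocities: v0=1 v1=-3 v2=3; positions = 12 13 17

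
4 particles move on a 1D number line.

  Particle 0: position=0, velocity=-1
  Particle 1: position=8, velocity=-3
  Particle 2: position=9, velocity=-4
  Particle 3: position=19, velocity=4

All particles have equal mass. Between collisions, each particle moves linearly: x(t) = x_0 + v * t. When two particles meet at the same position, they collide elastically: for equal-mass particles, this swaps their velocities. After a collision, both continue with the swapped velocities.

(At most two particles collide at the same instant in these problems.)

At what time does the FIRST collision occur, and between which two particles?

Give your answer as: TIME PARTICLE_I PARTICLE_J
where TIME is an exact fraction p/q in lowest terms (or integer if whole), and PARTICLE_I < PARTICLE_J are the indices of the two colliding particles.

Pair (0,1): pos 0,8 vel -1,-3 -> gap=8, closing at 2/unit, collide at t=4
Pair (1,2): pos 8,9 vel -3,-4 -> gap=1, closing at 1/unit, collide at t=1
Pair (2,3): pos 9,19 vel -4,4 -> not approaching (rel speed -8 <= 0)
Earliest collision: t=1 between 1 and 2

Answer: 1 1 2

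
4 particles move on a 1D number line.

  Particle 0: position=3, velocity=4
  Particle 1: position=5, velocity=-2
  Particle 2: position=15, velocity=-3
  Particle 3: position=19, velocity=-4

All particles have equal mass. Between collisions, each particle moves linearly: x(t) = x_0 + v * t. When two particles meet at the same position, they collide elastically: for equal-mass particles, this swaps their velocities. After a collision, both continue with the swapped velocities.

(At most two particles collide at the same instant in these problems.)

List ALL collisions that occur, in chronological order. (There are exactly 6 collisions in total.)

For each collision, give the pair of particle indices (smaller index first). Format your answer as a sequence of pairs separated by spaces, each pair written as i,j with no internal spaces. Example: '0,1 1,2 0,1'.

Answer: 0,1 1,2 2,3 1,2 0,1 1,2

Derivation:
Collision at t=1/3: particles 0 and 1 swap velocities; positions: p0=13/3 p1=13/3 p2=14 p3=53/3; velocities now: v0=-2 v1=4 v2=-3 v3=-4
Collision at t=12/7: particles 1 and 2 swap velocities; positions: p0=11/7 p1=69/7 p2=69/7 p3=85/7; velocities now: v0=-2 v1=-3 v2=4 v3=-4
Collision at t=2: particles 2 and 3 swap velocities; positions: p0=1 p1=9 p2=11 p3=11; velocities now: v0=-2 v1=-3 v2=-4 v3=4
Collision at t=4: particles 1 and 2 swap velocities; positions: p0=-3 p1=3 p2=3 p3=19; velocities now: v0=-2 v1=-4 v2=-3 v3=4
Collision at t=7: particles 0 and 1 swap velocities; positions: p0=-9 p1=-9 p2=-6 p3=31; velocities now: v0=-4 v1=-2 v2=-3 v3=4
Collision at t=10: particles 1 and 2 swap velocities; positions: p0=-21 p1=-15 p2=-15 p3=43; velocities now: v0=-4 v1=-3 v2=-2 v3=4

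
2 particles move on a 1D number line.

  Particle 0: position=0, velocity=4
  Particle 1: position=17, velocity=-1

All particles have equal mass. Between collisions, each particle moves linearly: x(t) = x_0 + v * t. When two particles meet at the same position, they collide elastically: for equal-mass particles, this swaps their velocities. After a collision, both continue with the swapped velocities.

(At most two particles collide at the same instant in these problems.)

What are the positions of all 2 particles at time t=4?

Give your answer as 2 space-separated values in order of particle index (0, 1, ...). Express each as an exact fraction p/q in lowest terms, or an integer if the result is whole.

Answer: 13 16

Derivation:
Collision at t=17/5: particles 0 and 1 swap velocities; positions: p0=68/5 p1=68/5; velocities now: v0=-1 v1=4
Advance to t=4 (no further collisions before then); velocities: v0=-1 v1=4; positions = 13 16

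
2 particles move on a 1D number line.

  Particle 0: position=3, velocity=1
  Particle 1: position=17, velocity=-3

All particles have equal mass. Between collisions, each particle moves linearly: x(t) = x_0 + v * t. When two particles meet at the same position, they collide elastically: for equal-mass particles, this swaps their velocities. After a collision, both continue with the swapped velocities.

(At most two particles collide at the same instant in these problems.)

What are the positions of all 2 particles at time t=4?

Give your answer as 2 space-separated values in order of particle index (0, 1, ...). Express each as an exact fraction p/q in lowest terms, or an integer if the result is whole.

Collision at t=7/2: particles 0 and 1 swap velocities; positions: p0=13/2 p1=13/2; velocities now: v0=-3 v1=1
Advance to t=4 (no further collisions before then); velocities: v0=-3 v1=1; positions = 5 7

Answer: 5 7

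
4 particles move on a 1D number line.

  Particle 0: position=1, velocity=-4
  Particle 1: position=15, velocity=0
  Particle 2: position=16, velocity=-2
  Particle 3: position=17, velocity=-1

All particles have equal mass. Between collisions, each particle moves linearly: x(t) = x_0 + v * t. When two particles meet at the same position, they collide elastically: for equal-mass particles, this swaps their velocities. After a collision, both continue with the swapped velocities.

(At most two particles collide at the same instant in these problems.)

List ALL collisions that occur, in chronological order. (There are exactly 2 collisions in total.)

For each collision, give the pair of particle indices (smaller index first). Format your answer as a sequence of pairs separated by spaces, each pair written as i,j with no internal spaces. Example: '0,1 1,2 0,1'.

Answer: 1,2 2,3

Derivation:
Collision at t=1/2: particles 1 and 2 swap velocities; positions: p0=-1 p1=15 p2=15 p3=33/2; velocities now: v0=-4 v1=-2 v2=0 v3=-1
Collision at t=2: particles 2 and 3 swap velocities; positions: p0=-7 p1=12 p2=15 p3=15; velocities now: v0=-4 v1=-2 v2=-1 v3=0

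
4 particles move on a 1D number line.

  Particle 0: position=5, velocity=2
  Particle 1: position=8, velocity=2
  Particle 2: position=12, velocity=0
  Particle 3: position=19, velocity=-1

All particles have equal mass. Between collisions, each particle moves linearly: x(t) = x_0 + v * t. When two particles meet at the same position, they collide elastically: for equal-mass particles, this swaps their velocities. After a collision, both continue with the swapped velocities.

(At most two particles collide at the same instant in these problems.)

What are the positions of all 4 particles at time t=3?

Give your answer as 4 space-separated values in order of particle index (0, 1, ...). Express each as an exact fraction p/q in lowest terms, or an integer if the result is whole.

Collision at t=2: particles 1 and 2 swap velocities; positions: p0=9 p1=12 p2=12 p3=17; velocities now: v0=2 v1=0 v2=2 v3=-1
Advance to t=3 (no further collisions before then); velocities: v0=2 v1=0 v2=2 v3=-1; positions = 11 12 14 16

Answer: 11 12 14 16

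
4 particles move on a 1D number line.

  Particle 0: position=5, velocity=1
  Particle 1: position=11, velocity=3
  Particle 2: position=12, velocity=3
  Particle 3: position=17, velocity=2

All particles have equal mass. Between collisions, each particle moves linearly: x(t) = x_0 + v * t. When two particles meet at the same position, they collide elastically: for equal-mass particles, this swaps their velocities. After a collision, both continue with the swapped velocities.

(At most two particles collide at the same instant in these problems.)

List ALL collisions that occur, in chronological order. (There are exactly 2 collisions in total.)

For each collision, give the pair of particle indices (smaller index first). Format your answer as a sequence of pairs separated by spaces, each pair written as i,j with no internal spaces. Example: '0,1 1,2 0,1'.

Collision at t=5: particles 2 and 3 swap velocities; positions: p0=10 p1=26 p2=27 p3=27; velocities now: v0=1 v1=3 v2=2 v3=3
Collision at t=6: particles 1 and 2 swap velocities; positions: p0=11 p1=29 p2=29 p3=30; velocities now: v0=1 v1=2 v2=3 v3=3

Answer: 2,3 1,2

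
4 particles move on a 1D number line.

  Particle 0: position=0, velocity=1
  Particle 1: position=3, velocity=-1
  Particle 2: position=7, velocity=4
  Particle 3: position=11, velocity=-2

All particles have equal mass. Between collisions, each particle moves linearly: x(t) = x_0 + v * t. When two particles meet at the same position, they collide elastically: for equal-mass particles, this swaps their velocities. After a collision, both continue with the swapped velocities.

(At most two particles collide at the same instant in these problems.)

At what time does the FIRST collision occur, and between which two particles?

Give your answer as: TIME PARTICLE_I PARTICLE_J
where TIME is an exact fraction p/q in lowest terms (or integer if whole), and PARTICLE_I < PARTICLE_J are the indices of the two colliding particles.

Answer: 2/3 2 3

Derivation:
Pair (0,1): pos 0,3 vel 1,-1 -> gap=3, closing at 2/unit, collide at t=3/2
Pair (1,2): pos 3,7 vel -1,4 -> not approaching (rel speed -5 <= 0)
Pair (2,3): pos 7,11 vel 4,-2 -> gap=4, closing at 6/unit, collide at t=2/3
Earliest collision: t=2/3 between 2 and 3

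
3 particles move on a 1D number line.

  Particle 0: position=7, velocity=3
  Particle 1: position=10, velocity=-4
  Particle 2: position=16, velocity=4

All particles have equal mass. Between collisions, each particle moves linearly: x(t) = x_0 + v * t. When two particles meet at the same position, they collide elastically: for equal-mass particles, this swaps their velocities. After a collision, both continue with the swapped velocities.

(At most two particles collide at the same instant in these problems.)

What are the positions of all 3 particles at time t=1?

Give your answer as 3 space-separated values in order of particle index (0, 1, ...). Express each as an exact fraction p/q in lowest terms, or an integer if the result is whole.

Collision at t=3/7: particles 0 and 1 swap velocities; positions: p0=58/7 p1=58/7 p2=124/7; velocities now: v0=-4 v1=3 v2=4
Advance to t=1 (no further collisions before then); velocities: v0=-4 v1=3 v2=4; positions = 6 10 20

Answer: 6 10 20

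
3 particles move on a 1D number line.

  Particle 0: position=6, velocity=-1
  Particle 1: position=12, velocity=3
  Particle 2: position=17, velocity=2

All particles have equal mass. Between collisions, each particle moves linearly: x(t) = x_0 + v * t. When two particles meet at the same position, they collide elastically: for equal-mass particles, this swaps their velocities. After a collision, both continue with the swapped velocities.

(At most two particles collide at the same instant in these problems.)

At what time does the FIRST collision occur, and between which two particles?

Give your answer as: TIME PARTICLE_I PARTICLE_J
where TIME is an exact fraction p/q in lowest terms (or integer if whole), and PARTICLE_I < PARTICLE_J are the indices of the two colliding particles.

Answer: 5 1 2

Derivation:
Pair (0,1): pos 6,12 vel -1,3 -> not approaching (rel speed -4 <= 0)
Pair (1,2): pos 12,17 vel 3,2 -> gap=5, closing at 1/unit, collide at t=5
Earliest collision: t=5 between 1 and 2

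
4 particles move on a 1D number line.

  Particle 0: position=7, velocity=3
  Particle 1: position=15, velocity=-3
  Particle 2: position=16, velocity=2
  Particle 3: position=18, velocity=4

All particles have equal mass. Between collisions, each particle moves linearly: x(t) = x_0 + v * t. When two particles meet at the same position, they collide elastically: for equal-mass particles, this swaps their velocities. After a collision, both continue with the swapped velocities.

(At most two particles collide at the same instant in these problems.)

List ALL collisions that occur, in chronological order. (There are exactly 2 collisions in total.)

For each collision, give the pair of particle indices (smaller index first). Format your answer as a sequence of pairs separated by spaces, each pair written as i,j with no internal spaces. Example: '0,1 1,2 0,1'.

Answer: 0,1 1,2

Derivation:
Collision at t=4/3: particles 0 and 1 swap velocities; positions: p0=11 p1=11 p2=56/3 p3=70/3; velocities now: v0=-3 v1=3 v2=2 v3=4
Collision at t=9: particles 1 and 2 swap velocities; positions: p0=-12 p1=34 p2=34 p3=54; velocities now: v0=-3 v1=2 v2=3 v3=4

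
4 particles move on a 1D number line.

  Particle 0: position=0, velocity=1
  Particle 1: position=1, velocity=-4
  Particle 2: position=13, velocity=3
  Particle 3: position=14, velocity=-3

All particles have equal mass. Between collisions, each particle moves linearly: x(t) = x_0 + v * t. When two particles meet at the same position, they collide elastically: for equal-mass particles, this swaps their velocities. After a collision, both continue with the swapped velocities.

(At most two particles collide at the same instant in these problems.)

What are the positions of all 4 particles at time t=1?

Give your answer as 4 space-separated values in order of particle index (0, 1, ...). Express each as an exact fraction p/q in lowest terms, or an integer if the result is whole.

Answer: -3 1 11 16

Derivation:
Collision at t=1/6: particles 2 and 3 swap velocities; positions: p0=1/6 p1=1/3 p2=27/2 p3=27/2; velocities now: v0=1 v1=-4 v2=-3 v3=3
Collision at t=1/5: particles 0 and 1 swap velocities; positions: p0=1/5 p1=1/5 p2=67/5 p3=68/5; velocities now: v0=-4 v1=1 v2=-3 v3=3
Advance to t=1 (no further collisions before then); velocities: v0=-4 v1=1 v2=-3 v3=3; positions = -3 1 11 16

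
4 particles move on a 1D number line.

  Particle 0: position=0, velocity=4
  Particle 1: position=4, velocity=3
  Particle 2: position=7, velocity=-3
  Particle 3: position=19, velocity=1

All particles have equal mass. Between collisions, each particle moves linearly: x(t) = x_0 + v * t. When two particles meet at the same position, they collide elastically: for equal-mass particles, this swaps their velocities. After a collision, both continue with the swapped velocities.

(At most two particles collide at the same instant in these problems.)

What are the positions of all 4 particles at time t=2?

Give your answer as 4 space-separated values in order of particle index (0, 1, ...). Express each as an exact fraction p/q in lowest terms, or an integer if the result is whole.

Collision at t=1/2: particles 1 and 2 swap velocities; positions: p0=2 p1=11/2 p2=11/2 p3=39/2; velocities now: v0=4 v1=-3 v2=3 v3=1
Collision at t=1: particles 0 and 1 swap velocities; positions: p0=4 p1=4 p2=7 p3=20; velocities now: v0=-3 v1=4 v2=3 v3=1
Advance to t=2 (no further collisions before then); velocities: v0=-3 v1=4 v2=3 v3=1; positions = 1 8 10 21

Answer: 1 8 10 21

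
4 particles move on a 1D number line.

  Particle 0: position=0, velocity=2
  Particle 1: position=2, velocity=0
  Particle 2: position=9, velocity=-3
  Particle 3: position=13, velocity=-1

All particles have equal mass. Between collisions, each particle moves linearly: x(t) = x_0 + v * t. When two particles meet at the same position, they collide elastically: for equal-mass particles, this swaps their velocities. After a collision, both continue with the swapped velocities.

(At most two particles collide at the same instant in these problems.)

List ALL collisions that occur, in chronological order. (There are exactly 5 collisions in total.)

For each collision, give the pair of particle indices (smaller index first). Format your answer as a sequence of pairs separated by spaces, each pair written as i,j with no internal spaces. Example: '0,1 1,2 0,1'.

Collision at t=1: particles 0 and 1 swap velocities; positions: p0=2 p1=2 p2=6 p3=12; velocities now: v0=0 v1=2 v2=-3 v3=-1
Collision at t=9/5: particles 1 and 2 swap velocities; positions: p0=2 p1=18/5 p2=18/5 p3=56/5; velocities now: v0=0 v1=-3 v2=2 v3=-1
Collision at t=7/3: particles 0 and 1 swap velocities; positions: p0=2 p1=2 p2=14/3 p3=32/3; velocities now: v0=-3 v1=0 v2=2 v3=-1
Collision at t=13/3: particles 2 and 3 swap velocities; positions: p0=-4 p1=2 p2=26/3 p3=26/3; velocities now: v0=-3 v1=0 v2=-1 v3=2
Collision at t=11: particles 1 and 2 swap velocities; positions: p0=-24 p1=2 p2=2 p3=22; velocities now: v0=-3 v1=-1 v2=0 v3=2

Answer: 0,1 1,2 0,1 2,3 1,2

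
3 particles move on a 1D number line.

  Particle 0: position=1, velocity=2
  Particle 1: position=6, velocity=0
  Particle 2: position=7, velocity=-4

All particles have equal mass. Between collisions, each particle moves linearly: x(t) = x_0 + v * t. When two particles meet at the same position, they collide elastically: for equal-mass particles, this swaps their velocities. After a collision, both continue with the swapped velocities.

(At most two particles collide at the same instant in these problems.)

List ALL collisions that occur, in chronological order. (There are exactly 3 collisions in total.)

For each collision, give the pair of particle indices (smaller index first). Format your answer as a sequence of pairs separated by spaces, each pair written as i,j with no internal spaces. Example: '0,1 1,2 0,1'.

Collision at t=1/4: particles 1 and 2 swap velocities; positions: p0=3/2 p1=6 p2=6; velocities now: v0=2 v1=-4 v2=0
Collision at t=1: particles 0 and 1 swap velocities; positions: p0=3 p1=3 p2=6; velocities now: v0=-4 v1=2 v2=0
Collision at t=5/2: particles 1 and 2 swap velocities; positions: p0=-3 p1=6 p2=6; velocities now: v0=-4 v1=0 v2=2

Answer: 1,2 0,1 1,2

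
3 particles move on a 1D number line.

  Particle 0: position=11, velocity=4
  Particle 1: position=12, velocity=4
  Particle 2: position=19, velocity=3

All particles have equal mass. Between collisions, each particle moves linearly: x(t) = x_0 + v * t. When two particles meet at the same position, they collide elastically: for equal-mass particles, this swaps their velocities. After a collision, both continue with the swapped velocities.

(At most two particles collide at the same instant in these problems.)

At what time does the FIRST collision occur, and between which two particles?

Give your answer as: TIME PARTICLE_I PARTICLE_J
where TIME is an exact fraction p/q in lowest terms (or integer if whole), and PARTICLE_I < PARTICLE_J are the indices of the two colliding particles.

Answer: 7 1 2

Derivation:
Pair (0,1): pos 11,12 vel 4,4 -> not approaching (rel speed 0 <= 0)
Pair (1,2): pos 12,19 vel 4,3 -> gap=7, closing at 1/unit, collide at t=7
Earliest collision: t=7 between 1 and 2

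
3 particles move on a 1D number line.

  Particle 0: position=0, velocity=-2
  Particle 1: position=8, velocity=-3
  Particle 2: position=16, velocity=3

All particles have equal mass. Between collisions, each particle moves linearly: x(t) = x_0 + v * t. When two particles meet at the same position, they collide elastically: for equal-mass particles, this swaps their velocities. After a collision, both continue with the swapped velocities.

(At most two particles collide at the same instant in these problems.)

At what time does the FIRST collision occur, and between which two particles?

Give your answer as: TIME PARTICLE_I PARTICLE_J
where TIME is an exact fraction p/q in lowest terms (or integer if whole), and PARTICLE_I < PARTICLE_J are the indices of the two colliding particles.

Answer: 8 0 1

Derivation:
Pair (0,1): pos 0,8 vel -2,-3 -> gap=8, closing at 1/unit, collide at t=8
Pair (1,2): pos 8,16 vel -3,3 -> not approaching (rel speed -6 <= 0)
Earliest collision: t=8 between 0 and 1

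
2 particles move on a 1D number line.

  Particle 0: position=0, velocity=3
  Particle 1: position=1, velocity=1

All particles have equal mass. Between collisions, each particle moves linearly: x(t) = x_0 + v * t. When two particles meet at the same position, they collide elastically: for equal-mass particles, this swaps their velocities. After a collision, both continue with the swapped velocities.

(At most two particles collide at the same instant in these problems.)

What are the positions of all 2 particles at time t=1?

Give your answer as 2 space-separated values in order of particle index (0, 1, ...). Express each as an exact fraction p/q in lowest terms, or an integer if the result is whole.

Answer: 2 3

Derivation:
Collision at t=1/2: particles 0 and 1 swap velocities; positions: p0=3/2 p1=3/2; velocities now: v0=1 v1=3
Advance to t=1 (no further collisions before then); velocities: v0=1 v1=3; positions = 2 3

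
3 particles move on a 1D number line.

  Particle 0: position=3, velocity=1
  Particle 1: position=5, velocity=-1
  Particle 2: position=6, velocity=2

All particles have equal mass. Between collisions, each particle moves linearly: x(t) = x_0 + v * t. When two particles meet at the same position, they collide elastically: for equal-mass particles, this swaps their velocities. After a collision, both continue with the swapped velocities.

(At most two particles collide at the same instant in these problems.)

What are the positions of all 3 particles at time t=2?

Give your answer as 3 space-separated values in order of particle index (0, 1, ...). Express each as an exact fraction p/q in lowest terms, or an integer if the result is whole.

Collision at t=1: particles 0 and 1 swap velocities; positions: p0=4 p1=4 p2=8; velocities now: v0=-1 v1=1 v2=2
Advance to t=2 (no further collisions before then); velocities: v0=-1 v1=1 v2=2; positions = 3 5 10

Answer: 3 5 10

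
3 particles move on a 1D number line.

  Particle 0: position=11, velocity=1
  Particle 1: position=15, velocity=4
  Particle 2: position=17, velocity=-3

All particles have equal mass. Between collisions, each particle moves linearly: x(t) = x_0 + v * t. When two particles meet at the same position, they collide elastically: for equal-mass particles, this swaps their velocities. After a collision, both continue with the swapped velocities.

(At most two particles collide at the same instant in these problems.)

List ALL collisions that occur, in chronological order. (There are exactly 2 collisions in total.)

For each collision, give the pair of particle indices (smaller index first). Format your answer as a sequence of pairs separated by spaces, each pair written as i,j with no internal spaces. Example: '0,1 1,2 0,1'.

Answer: 1,2 0,1

Derivation:
Collision at t=2/7: particles 1 and 2 swap velocities; positions: p0=79/7 p1=113/7 p2=113/7; velocities now: v0=1 v1=-3 v2=4
Collision at t=3/2: particles 0 and 1 swap velocities; positions: p0=25/2 p1=25/2 p2=21; velocities now: v0=-3 v1=1 v2=4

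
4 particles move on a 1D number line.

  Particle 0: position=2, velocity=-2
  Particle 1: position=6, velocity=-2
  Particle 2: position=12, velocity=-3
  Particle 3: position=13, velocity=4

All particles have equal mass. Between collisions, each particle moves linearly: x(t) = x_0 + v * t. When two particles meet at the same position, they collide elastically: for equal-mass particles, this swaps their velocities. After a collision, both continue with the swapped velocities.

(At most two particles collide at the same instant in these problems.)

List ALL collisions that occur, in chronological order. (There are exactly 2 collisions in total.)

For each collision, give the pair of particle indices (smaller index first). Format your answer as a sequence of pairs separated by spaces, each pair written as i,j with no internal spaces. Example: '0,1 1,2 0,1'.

Collision at t=6: particles 1 and 2 swap velocities; positions: p0=-10 p1=-6 p2=-6 p3=37; velocities now: v0=-2 v1=-3 v2=-2 v3=4
Collision at t=10: particles 0 and 1 swap velocities; positions: p0=-18 p1=-18 p2=-14 p3=53; velocities now: v0=-3 v1=-2 v2=-2 v3=4

Answer: 1,2 0,1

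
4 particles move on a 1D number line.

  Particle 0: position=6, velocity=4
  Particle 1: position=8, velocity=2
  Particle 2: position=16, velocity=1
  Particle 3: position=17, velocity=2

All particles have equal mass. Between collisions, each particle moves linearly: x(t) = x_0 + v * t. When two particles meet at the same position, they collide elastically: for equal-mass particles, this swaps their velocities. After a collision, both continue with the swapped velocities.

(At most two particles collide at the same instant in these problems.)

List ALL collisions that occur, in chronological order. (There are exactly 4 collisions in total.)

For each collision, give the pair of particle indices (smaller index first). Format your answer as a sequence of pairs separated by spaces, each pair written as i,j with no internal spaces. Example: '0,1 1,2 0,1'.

Answer: 0,1 1,2 2,3 0,1

Derivation:
Collision at t=1: particles 0 and 1 swap velocities; positions: p0=10 p1=10 p2=17 p3=19; velocities now: v0=2 v1=4 v2=1 v3=2
Collision at t=10/3: particles 1 and 2 swap velocities; positions: p0=44/3 p1=58/3 p2=58/3 p3=71/3; velocities now: v0=2 v1=1 v2=4 v3=2
Collision at t=11/2: particles 2 and 3 swap velocities; positions: p0=19 p1=43/2 p2=28 p3=28; velocities now: v0=2 v1=1 v2=2 v3=4
Collision at t=8: particles 0 and 1 swap velocities; positions: p0=24 p1=24 p2=33 p3=38; velocities now: v0=1 v1=2 v2=2 v3=4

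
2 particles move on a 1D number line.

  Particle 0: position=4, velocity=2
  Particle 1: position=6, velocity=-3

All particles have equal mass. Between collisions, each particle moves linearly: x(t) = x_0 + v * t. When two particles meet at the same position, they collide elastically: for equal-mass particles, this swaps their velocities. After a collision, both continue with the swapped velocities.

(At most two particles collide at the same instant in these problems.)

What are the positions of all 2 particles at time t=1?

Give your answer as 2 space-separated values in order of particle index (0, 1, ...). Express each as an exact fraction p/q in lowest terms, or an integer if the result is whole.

Collision at t=2/5: particles 0 and 1 swap velocities; positions: p0=24/5 p1=24/5; velocities now: v0=-3 v1=2
Advance to t=1 (no further collisions before then); velocities: v0=-3 v1=2; positions = 3 6

Answer: 3 6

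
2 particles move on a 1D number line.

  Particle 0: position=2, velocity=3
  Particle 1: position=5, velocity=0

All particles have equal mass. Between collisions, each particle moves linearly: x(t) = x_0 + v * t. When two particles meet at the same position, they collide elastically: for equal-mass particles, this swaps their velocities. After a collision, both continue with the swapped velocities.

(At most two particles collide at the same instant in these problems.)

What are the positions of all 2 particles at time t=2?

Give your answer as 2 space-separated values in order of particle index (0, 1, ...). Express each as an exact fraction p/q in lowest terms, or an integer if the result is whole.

Collision at t=1: particles 0 and 1 swap velocities; positions: p0=5 p1=5; velocities now: v0=0 v1=3
Advance to t=2 (no further collisions before then); velocities: v0=0 v1=3; positions = 5 8

Answer: 5 8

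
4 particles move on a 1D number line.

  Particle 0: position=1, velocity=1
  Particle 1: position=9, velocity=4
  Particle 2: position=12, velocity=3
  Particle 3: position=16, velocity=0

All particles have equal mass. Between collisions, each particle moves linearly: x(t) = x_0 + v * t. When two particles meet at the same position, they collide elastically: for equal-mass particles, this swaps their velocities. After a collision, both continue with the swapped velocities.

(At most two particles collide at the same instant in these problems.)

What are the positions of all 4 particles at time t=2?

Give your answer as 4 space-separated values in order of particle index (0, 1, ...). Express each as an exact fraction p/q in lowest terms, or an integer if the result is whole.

Answer: 3 16 17 18

Derivation:
Collision at t=4/3: particles 2 and 3 swap velocities; positions: p0=7/3 p1=43/3 p2=16 p3=16; velocities now: v0=1 v1=4 v2=0 v3=3
Collision at t=7/4: particles 1 and 2 swap velocities; positions: p0=11/4 p1=16 p2=16 p3=69/4; velocities now: v0=1 v1=0 v2=4 v3=3
Advance to t=2 (no further collisions before then); velocities: v0=1 v1=0 v2=4 v3=3; positions = 3 16 17 18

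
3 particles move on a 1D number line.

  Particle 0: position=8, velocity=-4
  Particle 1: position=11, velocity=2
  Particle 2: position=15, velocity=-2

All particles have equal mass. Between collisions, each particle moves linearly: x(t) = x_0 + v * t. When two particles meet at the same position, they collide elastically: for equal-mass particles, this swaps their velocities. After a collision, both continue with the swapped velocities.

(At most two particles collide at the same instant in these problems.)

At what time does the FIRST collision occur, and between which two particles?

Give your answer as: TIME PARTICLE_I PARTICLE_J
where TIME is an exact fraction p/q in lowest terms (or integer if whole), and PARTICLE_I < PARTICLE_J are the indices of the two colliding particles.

Pair (0,1): pos 8,11 vel -4,2 -> not approaching (rel speed -6 <= 0)
Pair (1,2): pos 11,15 vel 2,-2 -> gap=4, closing at 4/unit, collide at t=1
Earliest collision: t=1 between 1 and 2

Answer: 1 1 2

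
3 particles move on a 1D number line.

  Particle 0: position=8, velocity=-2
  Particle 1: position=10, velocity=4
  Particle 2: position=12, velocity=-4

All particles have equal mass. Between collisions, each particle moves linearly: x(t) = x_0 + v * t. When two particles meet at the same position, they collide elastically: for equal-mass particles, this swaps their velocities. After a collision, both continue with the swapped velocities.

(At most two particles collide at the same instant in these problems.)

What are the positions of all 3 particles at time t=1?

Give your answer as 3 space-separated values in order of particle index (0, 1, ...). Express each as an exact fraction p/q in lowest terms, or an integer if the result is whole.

Answer: 6 8 14

Derivation:
Collision at t=1/4: particles 1 and 2 swap velocities; positions: p0=15/2 p1=11 p2=11; velocities now: v0=-2 v1=-4 v2=4
Advance to t=1 (no further collisions before then); velocities: v0=-2 v1=-4 v2=4; positions = 6 8 14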